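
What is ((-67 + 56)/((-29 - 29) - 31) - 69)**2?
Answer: 37576900/7921 ≈ 4744.0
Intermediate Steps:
((-67 + 56)/((-29 - 29) - 31) - 69)**2 = (-11/(-58 - 31) - 69)**2 = (-11/(-89) - 69)**2 = (-11*(-1/89) - 69)**2 = (11/89 - 69)**2 = (-6130/89)**2 = 37576900/7921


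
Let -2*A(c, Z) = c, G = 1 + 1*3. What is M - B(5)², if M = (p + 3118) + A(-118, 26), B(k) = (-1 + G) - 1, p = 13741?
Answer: 16914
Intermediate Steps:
G = 4 (G = 1 + 3 = 4)
B(k) = 2 (B(k) = (-1 + 4) - 1 = 3 - 1 = 2)
A(c, Z) = -c/2
M = 16918 (M = (13741 + 3118) - ½*(-118) = 16859 + 59 = 16918)
M - B(5)² = 16918 - 1*2² = 16918 - 1*4 = 16918 - 4 = 16914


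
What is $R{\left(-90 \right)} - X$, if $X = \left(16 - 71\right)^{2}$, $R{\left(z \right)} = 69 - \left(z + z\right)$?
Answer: $-2776$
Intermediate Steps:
$R{\left(z \right)} = 69 - 2 z$
$X = 3025$ ($X = \left(-55\right)^{2} = 3025$)
$R{\left(-90 \right)} - X = \left(69 - -180\right) - 3025 = \left(69 + 180\right) - 3025 = 249 - 3025 = -2776$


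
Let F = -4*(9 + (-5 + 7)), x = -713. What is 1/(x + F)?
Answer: -1/757 ≈ -0.0013210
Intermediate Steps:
F = -44 (F = -4*(9 + 2) = -4*11 = -44)
1/(x + F) = 1/(-713 - 44) = 1/(-757) = -1/757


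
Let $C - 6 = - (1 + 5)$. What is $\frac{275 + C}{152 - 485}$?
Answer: $- \frac{275}{333} \approx -0.82583$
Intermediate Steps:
$C = 0$ ($C = 6 - \left(1 + 5\right) = 6 - 6 = 0$)
$\frac{275 + C}{152 - 485} = \frac{275 + 0}{152 - 485} = \frac{275}{-333} = 275 \left(- \frac{1}{333}\right) = - \frac{275}{333}$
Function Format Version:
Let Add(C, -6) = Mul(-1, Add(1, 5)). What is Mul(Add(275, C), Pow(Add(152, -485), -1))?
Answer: Rational(-275, 333) ≈ -0.82583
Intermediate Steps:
C = 0 (C = Add(6, Mul(-1, Add(1, 5))) = Add(6, Mul(-1, 6)) = Add(6, -6) = 0)
Mul(Add(275, C), Pow(Add(152, -485), -1)) = Mul(Add(275, 0), Pow(Add(152, -485), -1)) = Mul(275, Pow(-333, -1)) = Mul(275, Rational(-1, 333)) = Rational(-275, 333)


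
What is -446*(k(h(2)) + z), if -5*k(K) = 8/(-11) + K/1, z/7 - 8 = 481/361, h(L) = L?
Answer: -576236906/19855 ≈ -29022.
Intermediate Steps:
z = 23583/361 (z = 56 + 7*(481/361) = 56 + 3367/361 = 23583/361 ≈ 65.327)
k(K) = 8/55 - K/5 (k(K) = -(8/(-11) + K/1)/5 = -(8*(-1/11) + K*1)/5 = -(-8/11 + K)/5 = 8/55 - K/5)
-446*(k(h(2)) + z) = -446*((8/55 - 1/5*2) + 23583/361) = -446*((8/55 - 2/5) + 23583/361) = -446*(-14/55 + 23583/361) = -446*1292011/19855 = -576236906/19855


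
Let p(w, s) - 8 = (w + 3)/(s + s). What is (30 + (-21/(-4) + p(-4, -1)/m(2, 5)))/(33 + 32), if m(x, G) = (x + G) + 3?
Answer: 361/650 ≈ 0.55538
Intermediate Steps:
p(w, s) = 8 + (3 + w)/(2*s) (p(w, s) = 8 + (w + 3)/(s + s) = 8 + (3 + w)/((2*s)) = 8 + (3 + w)*(1/(2*s)) = 8 + (3 + w)/(2*s))
m(x, G) = 3 + G + x (m(x, G) = (G + x) + 3 = 3 + G + x)
(30 + (-21/(-4) + p(-4, -1)/m(2, 5)))/(33 + 32) = (30 + (-21/(-4) + ((½)*(3 - 4 + 16*(-1))/(-1))/(3 + 5 + 2)))/(33 + 32) = (30 + (-21*(-¼) + ((½)*(-1)*(3 - 4 - 16))/10))/65 = (30 + (21/4 + ((½)*(-1)*(-17))*(⅒)))/65 = (30 + (21/4 + (17/2)*(⅒)))/65 = (30 + (21/4 + 17/20))/65 = (30 + 61/10)/65 = (1/65)*(361/10) = 361/650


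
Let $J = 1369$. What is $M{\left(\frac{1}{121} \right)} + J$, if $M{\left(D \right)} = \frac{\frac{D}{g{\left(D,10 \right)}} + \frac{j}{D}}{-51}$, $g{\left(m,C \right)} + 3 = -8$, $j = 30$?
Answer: $\frac{88097560}{67881} \approx 1297.8$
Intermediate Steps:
$g{\left(m,C \right)} = -11$ ($g{\left(m,C \right)} = -3 - 8 = -11$)
$M{\left(D \right)} = - \frac{10}{17 D} + \frac{D}{561}$ ($M{\left(D \right)} = \frac{\frac{D}{-11} + \frac{30}{D}}{-51} = \left(D \left(- \frac{1}{11}\right) + \frac{30}{D}\right) \left(- \frac{1}{51}\right) = \left(- \frac{D}{11} + \frac{30}{D}\right) \left(- \frac{1}{51}\right) = \left(\frac{30}{D} - \frac{D}{11}\right) \left(- \frac{1}{51}\right) = - \frac{10}{17 D} + \frac{D}{561}$)
$M{\left(\frac{1}{121} \right)} + J = \frac{-330 + \left(\frac{1}{121}\right)^{2}}{561 \cdot \frac{1}{121}} + 1369 = \frac{\frac{1}{\frac{1}{121}} \left(-330 + \left(\frac{1}{121}\right)^{2}\right)}{561} + 1369 = \frac{1}{561} \cdot 121 \left(-330 + \frac{1}{14641}\right) + 1369 = \frac{1}{561} \cdot 121 \left(- \frac{4831529}{14641}\right) + 1369 = - \frac{4831529}{67881} + 1369 = \frac{88097560}{67881}$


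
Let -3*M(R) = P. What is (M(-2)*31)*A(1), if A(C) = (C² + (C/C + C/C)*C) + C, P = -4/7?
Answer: 496/21 ≈ 23.619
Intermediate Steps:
P = -4/7 (P = -4*⅐ = -4/7 ≈ -0.57143)
M(R) = 4/21 (M(R) = -⅓*(-4/7) = 4/21)
A(C) = C² + 3*C (A(C) = (C² + (1 + 1)*C) + C = (C² + 2*C) + C = C² + 3*C)
(M(-2)*31)*A(1) = ((4/21)*31)*(1*(3 + 1)) = 124*(1*4)/21 = (124/21)*4 = 496/21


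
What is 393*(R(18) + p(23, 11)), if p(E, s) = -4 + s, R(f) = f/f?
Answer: 3144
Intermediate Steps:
R(f) = 1
393*(R(18) + p(23, 11)) = 393*(1 + (-4 + 11)) = 393*(1 + 7) = 393*8 = 3144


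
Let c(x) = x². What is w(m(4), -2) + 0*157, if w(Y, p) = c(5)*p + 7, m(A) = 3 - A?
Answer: -43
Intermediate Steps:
w(Y, p) = 7 + 25*p (w(Y, p) = 5²*p + 7 = 25*p + 7 = 7 + 25*p)
w(m(4), -2) + 0*157 = (7 + 25*(-2)) + 0*157 = (7 - 50) + 0 = -43 + 0 = -43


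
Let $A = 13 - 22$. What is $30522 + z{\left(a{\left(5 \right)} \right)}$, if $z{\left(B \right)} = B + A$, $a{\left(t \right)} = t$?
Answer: $30518$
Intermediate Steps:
$A = -9$ ($A = 13 - 22 = -9$)
$z{\left(B \right)} = -9 + B$ ($z{\left(B \right)} = B - 9 = -9 + B$)
$30522 + z{\left(a{\left(5 \right)} \right)} = 30522 + \left(-9 + 5\right) = 30522 - 4 = 30518$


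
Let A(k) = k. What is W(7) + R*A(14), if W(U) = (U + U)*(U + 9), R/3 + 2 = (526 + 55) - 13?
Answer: 23996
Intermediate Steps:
R = 1698 (R = -6 + 3*((526 + 55) - 13) = -6 + 3*(581 - 13) = -6 + 3*568 = -6 + 1704 = 1698)
W(U) = 2*U*(9 + U) (W(U) = (2*U)*(9 + U) = 2*U*(9 + U))
W(7) + R*A(14) = 2*7*(9 + 7) + 1698*14 = 2*7*16 + 23772 = 224 + 23772 = 23996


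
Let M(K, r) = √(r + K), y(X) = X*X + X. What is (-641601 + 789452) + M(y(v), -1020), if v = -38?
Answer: 147851 + √386 ≈ 1.4787e+5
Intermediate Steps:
y(X) = X + X² (y(X) = X² + X = X + X²)
M(K, r) = √(K + r)
(-641601 + 789452) + M(y(v), -1020) = (-641601 + 789452) + √(-38*(1 - 38) - 1020) = 147851 + √(-38*(-37) - 1020) = 147851 + √(1406 - 1020) = 147851 + √386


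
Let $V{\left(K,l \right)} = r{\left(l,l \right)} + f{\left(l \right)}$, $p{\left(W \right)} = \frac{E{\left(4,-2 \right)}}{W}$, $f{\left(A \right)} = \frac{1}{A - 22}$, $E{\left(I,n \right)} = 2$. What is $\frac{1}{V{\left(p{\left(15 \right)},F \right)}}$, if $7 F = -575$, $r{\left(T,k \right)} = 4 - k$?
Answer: $\frac{5103}{439538} \approx 0.01161$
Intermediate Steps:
$F = - \frac{575}{7}$ ($F = \frac{1}{7} \left(-575\right) = - \frac{575}{7} \approx -82.143$)
$f{\left(A \right)} = \frac{1}{-22 + A}$
$p{\left(W \right)} = \frac{2}{W}$
$V{\left(K,l \right)} = 4 + \frac{1}{-22 + l} - l$ ($V{\left(K,l \right)} = \left(4 - l\right) + \frac{1}{-22 + l} = 4 + \frac{1}{-22 + l} - l$)
$\frac{1}{V{\left(p{\left(15 \right)},F \right)}} = \frac{1}{\frac{1}{-22 - \frac{575}{7}} \left(1 + \left(-22 - \frac{575}{7}\right) \left(4 - - \frac{575}{7}\right)\right)} = \frac{1}{\frac{1}{- \frac{729}{7}} \left(1 - \frac{729 \left(4 + \frac{575}{7}\right)}{7}\right)} = \frac{1}{\left(- \frac{7}{729}\right) \left(1 - \frac{439587}{49}\right)} = \frac{1}{\left(- \frac{7}{729}\right) \left(- \frac{439538}{49}\right)} = \frac{1}{\frac{439538}{5103}} = \frac{5103}{439538}$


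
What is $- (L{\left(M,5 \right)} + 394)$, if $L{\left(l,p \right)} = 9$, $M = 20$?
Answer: $-403$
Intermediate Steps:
$- (L{\left(M,5 \right)} + 394) = - (9 + 394) = \left(-1\right) 403 = -403$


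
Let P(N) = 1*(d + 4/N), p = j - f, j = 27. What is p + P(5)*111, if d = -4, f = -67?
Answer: -1306/5 ≈ -261.20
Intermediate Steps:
p = 94 (p = 27 - 1*(-67) = 27 + 67 = 94)
P(N) = -4 + 4/N (P(N) = 1*(-4 + 4/N) = -4 + 4/N)
p + P(5)*111 = 94 + (-4 + 4/5)*111 = 94 + (-4 + 4*(⅕))*111 = 94 + (-4 + ⅘)*111 = 94 - 16/5*111 = 94 - 1776/5 = -1306/5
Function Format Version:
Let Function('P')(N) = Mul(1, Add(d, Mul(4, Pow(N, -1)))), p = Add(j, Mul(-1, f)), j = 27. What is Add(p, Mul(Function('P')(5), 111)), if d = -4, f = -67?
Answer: Rational(-1306, 5) ≈ -261.20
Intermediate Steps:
p = 94 (p = Add(27, Mul(-1, -67)) = Add(27, 67) = 94)
Function('P')(N) = Add(-4, Mul(4, Pow(N, -1))) (Function('P')(N) = Mul(1, Add(-4, Mul(4, Pow(N, -1)))) = Add(-4, Mul(4, Pow(N, -1))))
Add(p, Mul(Function('P')(5), 111)) = Add(94, Mul(Add(-4, Mul(4, Pow(5, -1))), 111)) = Add(94, Mul(Add(-4, Mul(4, Rational(1, 5))), 111)) = Add(94, Mul(Add(-4, Rational(4, 5)), 111)) = Add(94, Mul(Rational(-16, 5), 111)) = Add(94, Rational(-1776, 5)) = Rational(-1306, 5)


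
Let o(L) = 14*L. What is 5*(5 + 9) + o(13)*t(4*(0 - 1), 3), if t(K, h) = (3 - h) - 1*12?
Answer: -2114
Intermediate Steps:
t(K, h) = -9 - h (t(K, h) = (3 - h) - 12 = -9 - h)
5*(5 + 9) + o(13)*t(4*(0 - 1), 3) = 5*(5 + 9) + (14*13)*(-9 - 1*3) = 5*14 + 182*(-9 - 3) = 70 + 182*(-12) = 70 - 2184 = -2114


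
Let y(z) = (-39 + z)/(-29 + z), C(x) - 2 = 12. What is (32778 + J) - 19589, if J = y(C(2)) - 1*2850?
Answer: 31022/3 ≈ 10341.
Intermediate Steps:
C(x) = 14 (C(x) = 2 + 12 = 14)
y(z) = (-39 + z)/(-29 + z)
J = -8545/3 (J = (-39 + 14)/(-29 + 14) - 1*2850 = -25/(-15) - 2850 = -1/15*(-25) - 2850 = 5/3 - 2850 = -8545/3 ≈ -2848.3)
(32778 + J) - 19589 = (32778 - 8545/3) - 19589 = 89789/3 - 19589 = 31022/3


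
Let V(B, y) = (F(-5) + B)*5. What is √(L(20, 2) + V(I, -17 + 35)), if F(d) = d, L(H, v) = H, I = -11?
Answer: 2*I*√15 ≈ 7.746*I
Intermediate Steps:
V(B, y) = -25 + 5*B (V(B, y) = (-5 + B)*5 = -25 + 5*B)
√(L(20, 2) + V(I, -17 + 35)) = √(20 + (-25 + 5*(-11))) = √(20 + (-25 - 55)) = √(20 - 80) = √(-60) = 2*I*√15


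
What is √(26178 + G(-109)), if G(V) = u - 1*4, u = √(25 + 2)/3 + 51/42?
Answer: √(5130342 + 196*√3)/14 ≈ 161.79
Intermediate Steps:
u = 17/14 + √3 (u = √27*(⅓) + 51*(1/42) = (3*√3)*(⅓) + 17/14 = √3 + 17/14 = 17/14 + √3 ≈ 2.9463)
G(V) = -39/14 + √3 (G(V) = (17/14 + √3) - 1*4 = (17/14 + √3) - 4 = -39/14 + √3)
√(26178 + G(-109)) = √(26178 + (-39/14 + √3)) = √(366453/14 + √3)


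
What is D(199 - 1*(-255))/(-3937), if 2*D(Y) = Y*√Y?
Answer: -227*√454/3937 ≈ -1.2285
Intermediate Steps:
D(Y) = Y^(3/2)/2 (D(Y) = (Y*√Y)/2 = Y^(3/2)/2)
D(199 - 1*(-255))/(-3937) = ((199 - 1*(-255))^(3/2)/2)/(-3937) = ((199 + 255)^(3/2)/2)*(-1/3937) = (454^(3/2)/2)*(-1/3937) = ((454*√454)/2)*(-1/3937) = (227*√454)*(-1/3937) = -227*√454/3937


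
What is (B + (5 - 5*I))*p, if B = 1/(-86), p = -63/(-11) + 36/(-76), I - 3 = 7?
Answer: -2125179/8987 ≈ -236.47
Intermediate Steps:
I = 10 (I = 3 + 7 = 10)
p = 1098/209 (p = -63*(-1/11) + 36*(-1/76) = 63/11 - 9/19 = 1098/209 ≈ 5.2536)
B = -1/86 ≈ -0.011628
(B + (5 - 5*I))*p = (-1/86 + (5 - 5*10))*(1098/209) = (-1/86 + (5 - 50))*(1098/209) = (-1/86 - 45)*(1098/209) = -3871/86*1098/209 = -2125179/8987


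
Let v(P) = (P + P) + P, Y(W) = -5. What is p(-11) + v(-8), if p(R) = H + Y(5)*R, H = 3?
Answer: 34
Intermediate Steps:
v(P) = 3*P (v(P) = 2*P + P = 3*P)
p(R) = 3 - 5*R
p(-11) + v(-8) = (3 - 5*(-11)) + 3*(-8) = (3 + 55) - 24 = 58 - 24 = 34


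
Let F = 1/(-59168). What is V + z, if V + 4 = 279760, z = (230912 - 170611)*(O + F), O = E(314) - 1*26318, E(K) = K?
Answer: -92762847783565/59168 ≈ -1.5678e+9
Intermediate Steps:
F = -1/59168 ≈ -1.6901e-5
O = -26004 (O = 314 - 1*26318 = 314 - 26318 = -26004)
z = -92779400386573/59168 (z = (230912 - 170611)*(-26004 - 1/59168) = 60301*(-1538604673/59168) = -92779400386573/59168 ≈ -1.5681e+9)
V = 279756 (V = -4 + 279760 = 279756)
V + z = 279756 - 92779400386573/59168 = -92762847783565/59168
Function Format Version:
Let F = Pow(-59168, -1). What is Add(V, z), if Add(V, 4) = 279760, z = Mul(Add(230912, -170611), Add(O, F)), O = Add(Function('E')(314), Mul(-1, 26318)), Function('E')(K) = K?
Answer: Rational(-92762847783565, 59168) ≈ -1.5678e+9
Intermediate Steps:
F = Rational(-1, 59168) ≈ -1.6901e-5
O = -26004 (O = Add(314, Mul(-1, 26318)) = Add(314, -26318) = -26004)
z = Rational(-92779400386573, 59168) (z = Mul(Add(230912, -170611), Add(-26004, Rational(-1, 59168))) = Mul(60301, Rational(-1538604673, 59168)) = Rational(-92779400386573, 59168) ≈ -1.5681e+9)
V = 279756 (V = Add(-4, 279760) = 279756)
Add(V, z) = Add(279756, Rational(-92779400386573, 59168)) = Rational(-92762847783565, 59168)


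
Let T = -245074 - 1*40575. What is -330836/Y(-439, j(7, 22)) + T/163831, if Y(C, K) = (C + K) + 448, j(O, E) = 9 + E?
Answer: -13553154669/1638310 ≈ -8272.6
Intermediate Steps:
Y(C, K) = 448 + C + K
T = -285649 (T = -245074 - 40575 = -285649)
-330836/Y(-439, j(7, 22)) + T/163831 = -330836/(448 - 439 + (9 + 22)) - 285649/163831 = -330836/(448 - 439 + 31) - 285649*1/163831 = -330836/40 - 285649/163831 = -330836*1/40 - 285649/163831 = -82709/10 - 285649/163831 = -13553154669/1638310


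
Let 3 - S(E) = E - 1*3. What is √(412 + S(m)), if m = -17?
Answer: √435 ≈ 20.857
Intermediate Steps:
S(E) = 6 - E (S(E) = 3 - (E - 1*3) = 3 - (E - 3) = 3 - (-3 + E) = 3 + (3 - E) = 6 - E)
√(412 + S(m)) = √(412 + (6 - 1*(-17))) = √(412 + (6 + 17)) = √(412 + 23) = √435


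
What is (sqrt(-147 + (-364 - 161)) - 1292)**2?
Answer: 1668592 - 10336*I*sqrt(42) ≈ 1.6686e+6 - 66985.0*I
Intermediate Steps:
(sqrt(-147 + (-364 - 161)) - 1292)**2 = (sqrt(-147 - 525) - 1292)**2 = (sqrt(-672) - 1292)**2 = (4*I*sqrt(42) - 1292)**2 = (-1292 + 4*I*sqrt(42))**2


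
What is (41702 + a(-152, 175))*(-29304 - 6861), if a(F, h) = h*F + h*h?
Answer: -1653716955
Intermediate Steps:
a(F, h) = h² + F*h (a(F, h) = F*h + h² = h² + F*h)
(41702 + a(-152, 175))*(-29304 - 6861) = (41702 + 175*(-152 + 175))*(-29304 - 6861) = (41702 + 175*23)*(-36165) = (41702 + 4025)*(-36165) = 45727*(-36165) = -1653716955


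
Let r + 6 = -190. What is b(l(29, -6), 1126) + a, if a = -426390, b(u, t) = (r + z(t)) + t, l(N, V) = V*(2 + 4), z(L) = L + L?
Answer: -423208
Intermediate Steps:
z(L) = 2*L
l(N, V) = 6*V (l(N, V) = V*6 = 6*V)
r = -196 (r = -6 - 190 = -196)
b(u, t) = -196 + 3*t (b(u, t) = (-196 + 2*t) + t = -196 + 3*t)
b(l(29, -6), 1126) + a = (-196 + 3*1126) - 426390 = (-196 + 3378) - 426390 = 3182 - 426390 = -423208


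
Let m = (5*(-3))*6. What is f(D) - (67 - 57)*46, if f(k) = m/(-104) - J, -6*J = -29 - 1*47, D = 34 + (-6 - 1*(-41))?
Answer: -73601/156 ≈ -471.80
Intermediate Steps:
m = -90 (m = -15*6 = -90)
D = 69 (D = 34 + (-6 + 41) = 34 + 35 = 69)
J = 38/3 (J = -(-29 - 1*47)/6 = -(-29 - 47)/6 = -⅙*(-76) = 38/3 ≈ 12.667)
f(k) = -1841/156 (f(k) = -90/(-104) - 1*38/3 = -90*(-1/104) - 38/3 = 45/52 - 38/3 = -1841/156)
f(D) - (67 - 57)*46 = -1841/156 - (67 - 57)*46 = -1841/156 - 10*46 = -1841/156 - 1*460 = -1841/156 - 460 = -73601/156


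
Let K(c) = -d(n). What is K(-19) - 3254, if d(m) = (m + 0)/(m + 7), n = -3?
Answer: -13013/4 ≈ -3253.3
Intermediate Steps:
d(m) = m/(7 + m)
K(c) = 3/4 (K(c) = -(-3)/(7 - 3) = -(-3)/4 = -1*(-3/4) = 3/4)
K(-19) - 3254 = 3/4 - 3254 = -13013/4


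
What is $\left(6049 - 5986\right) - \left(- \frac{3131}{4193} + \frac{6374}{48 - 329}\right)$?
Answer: $\frac{101834672}{1178233} \approx 86.43$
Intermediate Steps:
$\left(6049 - 5986\right) - \left(- \frac{3131}{4193} + \frac{6374}{48 - 329}\right) = 63 - \left(- \frac{3131}{4193} + \frac{6374}{48 - 329}\right) = 63 - \left(- \frac{3131}{4193} + \frac{6374}{-281}\right) = 63 + \left(\frac{3131}{4193} - - \frac{6374}{281}\right) = 63 + \left(\frac{3131}{4193} + \frac{6374}{281}\right) = 63 + \frac{27605993}{1178233} = \frac{101834672}{1178233}$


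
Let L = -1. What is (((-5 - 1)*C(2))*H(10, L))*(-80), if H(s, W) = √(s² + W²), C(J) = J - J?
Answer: 0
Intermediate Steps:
C(J) = 0
H(s, W) = √(W² + s²)
(((-5 - 1)*C(2))*H(10, L))*(-80) = (((-5 - 1)*0)*√((-1)² + 10²))*(-80) = ((-6*0)*√(1 + 100))*(-80) = (0*√101)*(-80) = 0*(-80) = 0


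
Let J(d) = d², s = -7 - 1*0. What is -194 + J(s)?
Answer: -145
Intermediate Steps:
s = -7 (s = -7 + 0 = -7)
-194 + J(s) = -194 + (-7)² = -194 + 49 = -145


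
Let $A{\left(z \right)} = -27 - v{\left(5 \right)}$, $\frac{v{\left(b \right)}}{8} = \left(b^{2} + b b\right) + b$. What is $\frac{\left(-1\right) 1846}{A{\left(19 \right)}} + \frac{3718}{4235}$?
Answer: $\frac{868556}{179795} \approx 4.8308$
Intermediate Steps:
$v{\left(b \right)} = 8 b + 16 b^{2}$ ($v{\left(b \right)} = 8 \left(\left(b^{2} + b b\right) + b\right) = 8 \left(\left(b^{2} + b^{2}\right) + b\right) = 8 \left(2 b^{2} + b\right) = 8 \left(b + 2 b^{2}\right) = 8 b + 16 b^{2}$)
$A{\left(z \right)} = -467$ ($A{\left(z \right)} = -27 - 8 \cdot 5 \left(1 + 2 \cdot 5\right) = -27 - 8 \cdot 5 \left(1 + 10\right) = -27 - 8 \cdot 5 \cdot 11 = -27 - 440 = -467$)
$\frac{\left(-1\right) 1846}{A{\left(19 \right)}} + \frac{3718}{4235} = \frac{\left(-1\right) 1846}{-467} + \frac{3718}{4235} = \left(-1846\right) \left(- \frac{1}{467}\right) + 3718 \cdot \frac{1}{4235} = \frac{1846}{467} + \frac{338}{385} = \frac{868556}{179795}$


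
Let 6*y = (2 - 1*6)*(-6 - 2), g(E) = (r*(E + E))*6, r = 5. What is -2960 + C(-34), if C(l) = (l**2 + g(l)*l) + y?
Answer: 202684/3 ≈ 67561.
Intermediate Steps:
g(E) = 60*E (g(E) = (5*(E + E))*6 = (5*(2*E))*6 = (10*E)*6 = 60*E)
y = 16/3 (y = ((2 - 1*6)*(-6 - 2))/6 = ((2 - 6)*(-8))/6 = (-4*(-8))/6 = (1/6)*32 = 16/3 ≈ 5.3333)
C(l) = 16/3 + 61*l**2 (C(l) = (l**2 + (60*l)*l) + 16/3 = (l**2 + 60*l**2) + 16/3 = 61*l**2 + 16/3 = 16/3 + 61*l**2)
-2960 + C(-34) = -2960 + (16/3 + 61*(-34)**2) = -2960 + (16/3 + 61*1156) = -2960 + (16/3 + 70516) = -2960 + 211564/3 = 202684/3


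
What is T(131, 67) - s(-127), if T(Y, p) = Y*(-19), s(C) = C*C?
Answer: -18618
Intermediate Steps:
s(C) = C²
T(Y, p) = -19*Y
T(131, 67) - s(-127) = -19*131 - 1*(-127)² = -2489 - 1*16129 = -2489 - 16129 = -18618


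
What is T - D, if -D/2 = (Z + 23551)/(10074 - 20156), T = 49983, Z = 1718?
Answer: 251939034/5041 ≈ 49978.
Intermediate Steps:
D = 25269/5041 (D = -2*(1718 + 23551)/(10074 - 20156) = -50538/(-10082) = -50538*(-1)/10082 = -2*(-25269/10082) = 25269/5041 ≈ 5.0127)
T - D = 49983 - 1*25269/5041 = 49983 - 25269/5041 = 251939034/5041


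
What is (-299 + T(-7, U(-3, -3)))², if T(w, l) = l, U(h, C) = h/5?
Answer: 2244004/25 ≈ 89760.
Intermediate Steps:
U(h, C) = h/5 (U(h, C) = h*(⅕) = h/5)
(-299 + T(-7, U(-3, -3)))² = (-299 + (⅕)*(-3))² = (-299 - ⅗)² = (-1498/5)² = 2244004/25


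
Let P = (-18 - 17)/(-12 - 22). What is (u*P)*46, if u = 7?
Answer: 5635/17 ≈ 331.47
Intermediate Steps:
P = 35/34 (P = -35/(-34) = -35*(-1/34) = 35/34 ≈ 1.0294)
(u*P)*46 = (7*(35/34))*46 = (245/34)*46 = 5635/17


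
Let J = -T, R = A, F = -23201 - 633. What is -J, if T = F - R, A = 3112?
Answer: -26946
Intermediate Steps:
F = -23834
R = 3112
T = -26946 (T = -23834 - 1*3112 = -23834 - 3112 = -26946)
J = 26946 (J = -1*(-26946) = 26946)
-J = -1*26946 = -26946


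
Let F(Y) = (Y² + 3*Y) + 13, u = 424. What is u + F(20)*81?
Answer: 38737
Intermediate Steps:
F(Y) = 13 + Y² + 3*Y
u + F(20)*81 = 424 + (13 + 20² + 3*20)*81 = 424 + (13 + 400 + 60)*81 = 424 + 473*81 = 424 + 38313 = 38737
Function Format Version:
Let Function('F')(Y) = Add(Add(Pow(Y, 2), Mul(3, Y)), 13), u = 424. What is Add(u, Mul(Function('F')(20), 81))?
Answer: 38737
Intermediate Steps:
Function('F')(Y) = Add(13, Pow(Y, 2), Mul(3, Y))
Add(u, Mul(Function('F')(20), 81)) = Add(424, Mul(Add(13, Pow(20, 2), Mul(3, 20)), 81)) = Add(424, Mul(Add(13, 400, 60), 81)) = Add(424, Mul(473, 81)) = Add(424, 38313) = 38737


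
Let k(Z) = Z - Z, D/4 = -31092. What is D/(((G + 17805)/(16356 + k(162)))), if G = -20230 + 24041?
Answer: -127135188/1351 ≈ -94105.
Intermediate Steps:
D = -124368 (D = 4*(-31092) = -124368)
k(Z) = 0
G = 3811
D/(((G + 17805)/(16356 + k(162)))) = -124368*(16356 + 0)/(3811 + 17805) = -124368/(21616/16356) = -124368/(21616*(1/16356)) = -124368/5404/4089 = -124368*4089/5404 = -127135188/1351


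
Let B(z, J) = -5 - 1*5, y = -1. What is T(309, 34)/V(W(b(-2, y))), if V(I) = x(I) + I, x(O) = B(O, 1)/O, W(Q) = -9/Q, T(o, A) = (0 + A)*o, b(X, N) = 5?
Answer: 472770/169 ≈ 2797.5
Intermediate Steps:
B(z, J) = -10 (B(z, J) = -5 - 5 = -10)
T(o, A) = A*o
x(O) = -10/O
V(I) = I - 10/I (V(I) = -10/I + I = I - 10/I)
T(309, 34)/V(W(b(-2, y))) = (34*309)/(-9/5 - 10/((-9/5))) = 10506/(-9*⅕ - 10/((-9*⅕))) = 10506/(-9/5 - 10/(-9/5)) = 10506/(-9/5 - 10*(-5/9)) = 10506/(-9/5 + 50/9) = 10506/(169/45) = 10506*(45/169) = 472770/169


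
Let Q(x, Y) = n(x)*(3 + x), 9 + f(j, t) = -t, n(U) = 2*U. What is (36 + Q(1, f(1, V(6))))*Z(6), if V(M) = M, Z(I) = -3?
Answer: -132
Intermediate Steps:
f(j, t) = -9 - t
Q(x, Y) = 2*x*(3 + x) (Q(x, Y) = (2*x)*(3 + x) = 2*x*(3 + x))
(36 + Q(1, f(1, V(6))))*Z(6) = (36 + 2*1*(3 + 1))*(-3) = (36 + 2*1*4)*(-3) = (36 + 8)*(-3) = 44*(-3) = -132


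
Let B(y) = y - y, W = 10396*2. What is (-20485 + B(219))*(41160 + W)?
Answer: -1269086720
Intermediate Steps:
W = 20792
B(y) = 0
(-20485 + B(219))*(41160 + W) = (-20485 + 0)*(41160 + 20792) = -20485*61952 = -1269086720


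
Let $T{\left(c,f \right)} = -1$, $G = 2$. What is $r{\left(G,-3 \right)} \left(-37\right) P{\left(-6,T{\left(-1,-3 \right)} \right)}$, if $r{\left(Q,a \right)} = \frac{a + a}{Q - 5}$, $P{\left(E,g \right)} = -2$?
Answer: $148$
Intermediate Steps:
$r{\left(Q,a \right)} = \frac{2 a}{-5 + Q}$
$r{\left(G,-3 \right)} \left(-37\right) P{\left(-6,T{\left(-1,-3 \right)} \right)} = 2 \left(-3\right) \frac{1}{-5 + 2} \left(-37\right) \left(-2\right) = 2 \left(-3\right) \frac{1}{-3} \left(-37\right) \left(-2\right) = 2 \left(-3\right) \left(- \frac{1}{3}\right) \left(-37\right) \left(-2\right) = 2 \left(-37\right) \left(-2\right) = \left(-74\right) \left(-2\right) = 148$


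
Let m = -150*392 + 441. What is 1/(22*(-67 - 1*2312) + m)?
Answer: -1/110697 ≈ -9.0337e-6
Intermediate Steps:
m = -58359 (m = -58800 + 441 = -58359)
1/(22*(-67 - 1*2312) + m) = 1/(22*(-67 - 1*2312) - 58359) = 1/(22*(-67 - 2312) - 58359) = 1/(22*(-2379) - 58359) = 1/(-52338 - 58359) = 1/(-110697) = -1/110697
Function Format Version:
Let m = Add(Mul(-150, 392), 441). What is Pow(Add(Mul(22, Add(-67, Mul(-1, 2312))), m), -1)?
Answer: Rational(-1, 110697) ≈ -9.0337e-6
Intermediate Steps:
m = -58359 (m = Add(-58800, 441) = -58359)
Pow(Add(Mul(22, Add(-67, Mul(-1, 2312))), m), -1) = Pow(Add(Mul(22, Add(-67, Mul(-1, 2312))), -58359), -1) = Pow(Add(Mul(22, Add(-67, -2312)), -58359), -1) = Pow(Add(Mul(22, -2379), -58359), -1) = Pow(Add(-52338, -58359), -1) = Pow(-110697, -1) = Rational(-1, 110697)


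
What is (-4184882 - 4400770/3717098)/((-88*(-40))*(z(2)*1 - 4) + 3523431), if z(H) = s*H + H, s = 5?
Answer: -707073677873/600073263769 ≈ -1.1783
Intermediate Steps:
z(H) = 6*H (z(H) = 5*H + H = 6*H)
(-4184882 - 4400770/3717098)/((-88*(-40))*(z(2)*1 - 4) + 3523431) = (-4184882 - 4400770/3717098)/((-88*(-40))*((6*2)*1 - 4) + 3523431) = (-4184882 - 4400770*1/3717098)/(3520*(12*1 - 4) + 3523431) = (-4184882 - 200035/168959)/(3520*(12 - 4) + 3523431) = -707073677873/(168959*(3520*8 + 3523431)) = -707073677873/(168959*(28160 + 3523431)) = -707073677873/168959/3551591 = -707073677873/168959*1/3551591 = -707073677873/600073263769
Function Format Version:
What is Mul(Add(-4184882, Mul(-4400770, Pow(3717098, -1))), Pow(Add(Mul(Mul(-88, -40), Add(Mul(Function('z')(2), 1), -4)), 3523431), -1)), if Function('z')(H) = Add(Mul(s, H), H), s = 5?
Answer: Rational(-707073677873, 600073263769) ≈ -1.1783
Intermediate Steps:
Function('z')(H) = Mul(6, H) (Function('z')(H) = Add(Mul(5, H), H) = Mul(6, H))
Mul(Add(-4184882, Mul(-4400770, Pow(3717098, -1))), Pow(Add(Mul(Mul(-88, -40), Add(Mul(Function('z')(2), 1), -4)), 3523431), -1)) = Mul(Add(-4184882, Mul(-4400770, Pow(3717098, -1))), Pow(Add(Mul(Mul(-88, -40), Add(Mul(Mul(6, 2), 1), -4)), 3523431), -1)) = Mul(Add(-4184882, Mul(-4400770, Rational(1, 3717098))), Pow(Add(Mul(3520, Add(Mul(12, 1), -4)), 3523431), -1)) = Mul(Add(-4184882, Rational(-200035, 168959)), Pow(Add(Mul(3520, Add(12, -4)), 3523431), -1)) = Mul(Rational(-707073677873, 168959), Pow(Add(Mul(3520, 8), 3523431), -1)) = Mul(Rational(-707073677873, 168959), Pow(Add(28160, 3523431), -1)) = Mul(Rational(-707073677873, 168959), Pow(3551591, -1)) = Mul(Rational(-707073677873, 168959), Rational(1, 3551591)) = Rational(-707073677873, 600073263769)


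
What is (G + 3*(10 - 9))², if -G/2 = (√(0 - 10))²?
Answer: 529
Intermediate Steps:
G = 20 (G = -2*(√(0 - 10))² = -2*(√(-10))² = -2*(I*√10)² = -2*(-10) = 20)
(G + 3*(10 - 9))² = (20 + 3*(10 - 9))² = (20 + 3*1)² = (20 + 3)² = 23² = 529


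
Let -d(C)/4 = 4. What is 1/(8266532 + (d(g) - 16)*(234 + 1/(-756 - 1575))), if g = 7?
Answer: 2331/19251831596 ≈ 1.2108e-7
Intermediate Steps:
d(C) = -16 (d(C) = -4*4 = -16)
1/(8266532 + (d(g) - 16)*(234 + 1/(-756 - 1575))) = 1/(8266532 + (-16 - 16)*(234 + 1/(-756 - 1575))) = 1/(8266532 - 32*(234 + 1/(-2331))) = 1/(8266532 - 32*(234 - 1/2331)) = 1/(8266532 - 32*545453/2331) = 1/(8266532 - 17454496/2331) = 1/(19251831596/2331) = 2331/19251831596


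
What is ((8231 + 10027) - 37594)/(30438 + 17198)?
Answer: -4834/11909 ≈ -0.40591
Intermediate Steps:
((8231 + 10027) - 37594)/(30438 + 17198) = (18258 - 37594)/47636 = -19336*1/47636 = -4834/11909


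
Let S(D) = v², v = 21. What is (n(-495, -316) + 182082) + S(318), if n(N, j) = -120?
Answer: 182403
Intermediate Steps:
S(D) = 441 (S(D) = 21² = 441)
(n(-495, -316) + 182082) + S(318) = (-120 + 182082) + 441 = 181962 + 441 = 182403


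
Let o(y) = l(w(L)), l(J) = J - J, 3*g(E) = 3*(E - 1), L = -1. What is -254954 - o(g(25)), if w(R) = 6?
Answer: -254954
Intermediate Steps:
g(E) = -1 + E (g(E) = (3*(E - 1))/3 = (3*(-1 + E))/3 = (-3 + 3*E)/3 = -1 + E)
l(J) = 0
o(y) = 0
-254954 - o(g(25)) = -254954 - 1*0 = -254954 + 0 = -254954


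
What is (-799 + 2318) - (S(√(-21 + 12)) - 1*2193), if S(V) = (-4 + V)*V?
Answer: 3721 + 12*I ≈ 3721.0 + 12.0*I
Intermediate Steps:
S(V) = V*(-4 + V)
(-799 + 2318) - (S(√(-21 + 12)) - 1*2193) = (-799 + 2318) - (√(-21 + 12)*(-4 + √(-21 + 12)) - 1*2193) = 1519 - (√(-9)*(-4 + √(-9)) - 2193) = 1519 - ((3*I)*(-4 + 3*I) - 2193) = 1519 - (3*I*(-4 + 3*I) - 2193) = 1519 - (-2193 + 3*I*(-4 + 3*I)) = 1519 + (2193 - 3*I*(-4 + 3*I)) = 3712 - 3*I*(-4 + 3*I)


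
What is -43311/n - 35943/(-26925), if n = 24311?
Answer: -97446134/218191225 ≈ -0.44661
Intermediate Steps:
-43311/n - 35943/(-26925) = -43311/24311 - 35943/(-26925) = -43311*1/24311 - 35943*(-1/26925) = -43311/24311 + 11981/8975 = -97446134/218191225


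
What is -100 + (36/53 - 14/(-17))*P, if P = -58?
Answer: -168632/901 ≈ -187.16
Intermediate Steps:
-100 + (36/53 - 14/(-17))*P = -100 + (36/53 - 14/(-17))*(-58) = -100 + (36*(1/53) - 14*(-1/17))*(-58) = -100 + (36/53 + 14/17)*(-58) = -100 + (1354/901)*(-58) = -100 - 78532/901 = -168632/901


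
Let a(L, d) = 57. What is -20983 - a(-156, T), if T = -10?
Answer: -21040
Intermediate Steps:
-20983 - a(-156, T) = -20983 - 1*57 = -20983 - 57 = -21040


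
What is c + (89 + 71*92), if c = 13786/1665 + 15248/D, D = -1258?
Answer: 187298687/28305 ≈ 6617.2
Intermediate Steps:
c = -108718/28305 (c = 13786/1665 + 15248/(-1258) = 13786*(1/1665) + 15248*(-1/1258) = 13786/1665 - 7624/629 = -108718/28305 ≈ -3.8409)
c + (89 + 71*92) = -108718/28305 + (89 + 71*92) = -108718/28305 + (89 + 6532) = -108718/28305 + 6621 = 187298687/28305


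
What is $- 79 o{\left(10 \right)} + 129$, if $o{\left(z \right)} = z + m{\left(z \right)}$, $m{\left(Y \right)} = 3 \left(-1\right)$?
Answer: $-424$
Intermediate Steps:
$m{\left(Y \right)} = -3$
$o{\left(z \right)} = -3 + z$ ($o{\left(z \right)} = z - 3 = -3 + z$)
$- 79 o{\left(10 \right)} + 129 = - 79 \left(-3 + 10\right) + 129 = \left(-79\right) 7 + 129 = -553 + 129 = -424$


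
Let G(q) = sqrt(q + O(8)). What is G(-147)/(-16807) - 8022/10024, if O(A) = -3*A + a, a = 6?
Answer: -573/716 - I*sqrt(165)/16807 ≈ -0.80028 - 0.00076428*I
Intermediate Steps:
O(A) = 6 - 3*A (O(A) = -3*A + 6 = 6 - 3*A)
G(q) = sqrt(-18 + q) (G(q) = sqrt(q + (6 - 3*8)) = sqrt(q + (6 - 24)) = sqrt(q - 18) = sqrt(-18 + q))
G(-147)/(-16807) - 8022/10024 = sqrt(-18 - 147)/(-16807) - 8022/10024 = sqrt(-165)*(-1/16807) - 8022*1/10024 = (I*sqrt(165))*(-1/16807) - 573/716 = -I*sqrt(165)/16807 - 573/716 = -573/716 - I*sqrt(165)/16807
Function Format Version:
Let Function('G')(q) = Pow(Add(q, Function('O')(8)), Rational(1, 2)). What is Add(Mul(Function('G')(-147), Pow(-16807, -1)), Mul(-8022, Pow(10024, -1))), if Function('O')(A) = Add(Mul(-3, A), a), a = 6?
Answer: Add(Rational(-573, 716), Mul(Rational(-1, 16807), I, Pow(165, Rational(1, 2)))) ≈ Add(-0.80028, Mul(-0.00076428, I))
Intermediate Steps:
Function('O')(A) = Add(6, Mul(-3, A)) (Function('O')(A) = Add(Mul(-3, A), 6) = Add(6, Mul(-3, A)))
Function('G')(q) = Pow(Add(-18, q), Rational(1, 2)) (Function('G')(q) = Pow(Add(q, Add(6, Mul(-3, 8))), Rational(1, 2)) = Pow(Add(q, Add(6, -24)), Rational(1, 2)) = Pow(Add(q, -18), Rational(1, 2)) = Pow(Add(-18, q), Rational(1, 2)))
Add(Mul(Function('G')(-147), Pow(-16807, -1)), Mul(-8022, Pow(10024, -1))) = Add(Mul(Pow(Add(-18, -147), Rational(1, 2)), Pow(-16807, -1)), Mul(-8022, Pow(10024, -1))) = Add(Mul(Pow(-165, Rational(1, 2)), Rational(-1, 16807)), Mul(-8022, Rational(1, 10024))) = Add(Mul(Mul(I, Pow(165, Rational(1, 2))), Rational(-1, 16807)), Rational(-573, 716)) = Add(Mul(Rational(-1, 16807), I, Pow(165, Rational(1, 2))), Rational(-573, 716)) = Add(Rational(-573, 716), Mul(Rational(-1, 16807), I, Pow(165, Rational(1, 2))))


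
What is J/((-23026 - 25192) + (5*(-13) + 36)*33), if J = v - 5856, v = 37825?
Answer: -4567/7025 ≈ -0.65011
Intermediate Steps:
J = 31969 (J = 37825 - 5856 = 31969)
J/((-23026 - 25192) + (5*(-13) + 36)*33) = 31969/((-23026 - 25192) + (5*(-13) + 36)*33) = 31969/(-48218 + (-65 + 36)*33) = 31969/(-48218 - 29*33) = 31969/(-48218 - 957) = 31969/(-49175) = 31969*(-1/49175) = -4567/7025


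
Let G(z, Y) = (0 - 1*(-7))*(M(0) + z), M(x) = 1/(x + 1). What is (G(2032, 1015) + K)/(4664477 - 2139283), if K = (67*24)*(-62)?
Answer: -85465/2525194 ≈ -0.033845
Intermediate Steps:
M(x) = 1/(1 + x)
G(z, Y) = 7 + 7*z (G(z, Y) = (0 - 1*(-7))*(1/(1 + 0) + z) = (0 + 7)*(1/1 + z) = 7*(1 + z) = 7 + 7*z)
K = -99696 (K = 1608*(-62) = -99696)
(G(2032, 1015) + K)/(4664477 - 2139283) = ((7 + 7*2032) - 99696)/(4664477 - 2139283) = ((7 + 14224) - 99696)/2525194 = (14231 - 99696)*(1/2525194) = -85465*1/2525194 = -85465/2525194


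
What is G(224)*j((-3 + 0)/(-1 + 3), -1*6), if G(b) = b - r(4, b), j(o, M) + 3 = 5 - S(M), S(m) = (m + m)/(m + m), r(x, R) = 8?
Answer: 216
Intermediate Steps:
S(m) = 1 (S(m) = (2*m)/((2*m)) = (2*m)*(1/(2*m)) = 1)
j(o, M) = 1 (j(o, M) = -3 + (5 - 1*1) = -3 + (5 - 1) = -3 + 4 = 1)
G(b) = -8 + b (G(b) = b - 1*8 = b - 8 = -8 + b)
G(224)*j((-3 + 0)/(-1 + 3), -1*6) = (-8 + 224)*1 = 216*1 = 216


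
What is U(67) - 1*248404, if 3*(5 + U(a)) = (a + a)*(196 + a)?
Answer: -709985/3 ≈ -2.3666e+5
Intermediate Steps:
U(a) = -5 + 2*a*(196 + a)/3 (U(a) = -5 + ((a + a)*(196 + a))/3 = -5 + ((2*a)*(196 + a))/3 = -5 + (2*a*(196 + a))/3 = -5 + 2*a*(196 + a)/3)
U(67) - 1*248404 = (-5 + (2/3)*67**2 + (392/3)*67) - 1*248404 = (-5 + (2/3)*4489 + 26264/3) - 248404 = (-5 + 8978/3 + 26264/3) - 248404 = 35227/3 - 248404 = -709985/3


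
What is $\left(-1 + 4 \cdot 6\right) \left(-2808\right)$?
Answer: $-64584$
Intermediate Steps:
$\left(-1 + 4 \cdot 6\right) \left(-2808\right) = \left(-1 + 24\right) \left(-2808\right) = 23 \left(-2808\right) = -64584$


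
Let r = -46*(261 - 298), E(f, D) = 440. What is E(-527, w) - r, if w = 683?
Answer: -1262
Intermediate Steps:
r = 1702 (r = -46*(-37) = 1702)
E(-527, w) - r = 440 - 1*1702 = 440 - 1702 = -1262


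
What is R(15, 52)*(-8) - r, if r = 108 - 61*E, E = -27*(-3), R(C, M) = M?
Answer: 4417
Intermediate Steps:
E = 81
r = -4833 (r = 108 - 61*81 = 108 - 4941 = -4833)
R(15, 52)*(-8) - r = 52*(-8) - 1*(-4833) = -416 + 4833 = 4417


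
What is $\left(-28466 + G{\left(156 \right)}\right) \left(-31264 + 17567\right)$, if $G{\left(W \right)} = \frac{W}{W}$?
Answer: $389885105$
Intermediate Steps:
$G{\left(W \right)} = 1$
$\left(-28466 + G{\left(156 \right)}\right) \left(-31264 + 17567\right) = \left(-28466 + 1\right) \left(-31264 + 17567\right) = \left(-28465\right) \left(-13697\right) = 389885105$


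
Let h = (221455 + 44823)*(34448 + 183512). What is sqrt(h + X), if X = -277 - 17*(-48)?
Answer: 3*sqrt(6448661491) ≈ 2.4091e+5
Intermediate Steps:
X = 539 (X = -277 + 816 = 539)
h = 58037952880 (h = 266278*217960 = 58037952880)
sqrt(h + X) = sqrt(58037952880 + 539) = sqrt(58037953419) = 3*sqrt(6448661491)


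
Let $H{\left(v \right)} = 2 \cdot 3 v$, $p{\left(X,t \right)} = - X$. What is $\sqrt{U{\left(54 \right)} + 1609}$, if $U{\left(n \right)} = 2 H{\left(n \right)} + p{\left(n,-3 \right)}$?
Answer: $\sqrt{2203} \approx 46.936$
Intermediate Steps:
$H{\left(v \right)} = 6 v$
$U{\left(n \right)} = 11 n$ ($U{\left(n \right)} = 2 \cdot 6 n - n = 12 n - n = 11 n$)
$\sqrt{U{\left(54 \right)} + 1609} = \sqrt{11 \cdot 54 + 1609} = \sqrt{594 + 1609} = \sqrt{2203}$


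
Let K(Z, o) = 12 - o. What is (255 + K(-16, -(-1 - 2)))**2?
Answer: 69696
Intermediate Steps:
(255 + K(-16, -(-1 - 2)))**2 = (255 + (12 - (-1)*(-1 - 2)))**2 = (255 + (12 - (-1)*(-3)))**2 = (255 + (12 - 1*3))**2 = (255 + (12 - 3))**2 = (255 + 9)**2 = 264**2 = 69696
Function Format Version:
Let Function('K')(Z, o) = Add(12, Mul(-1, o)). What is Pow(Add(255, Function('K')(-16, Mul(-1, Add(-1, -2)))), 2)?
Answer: 69696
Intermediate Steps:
Pow(Add(255, Function('K')(-16, Mul(-1, Add(-1, -2)))), 2) = Pow(Add(255, Add(12, Mul(-1, Mul(-1, Add(-1, -2))))), 2) = Pow(Add(255, Add(12, Mul(-1, Mul(-1, -3)))), 2) = Pow(Add(255, Add(12, Mul(-1, 3))), 2) = Pow(Add(255, Add(12, -3)), 2) = Pow(Add(255, 9), 2) = Pow(264, 2) = 69696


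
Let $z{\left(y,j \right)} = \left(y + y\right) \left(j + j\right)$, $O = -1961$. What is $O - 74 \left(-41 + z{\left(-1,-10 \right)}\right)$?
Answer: $-1887$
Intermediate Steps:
$z{\left(y,j \right)} = 4 j y$ ($z{\left(y,j \right)} = 2 y 2 j = 4 j y$)
$O - 74 \left(-41 + z{\left(-1,-10 \right)}\right) = -1961 - 74 \left(-41 + 4 \left(-10\right) \left(-1\right)\right) = -1961 - 74 \left(-41 + 40\right) = -1961 - -74 = -1961 + 74 = -1887$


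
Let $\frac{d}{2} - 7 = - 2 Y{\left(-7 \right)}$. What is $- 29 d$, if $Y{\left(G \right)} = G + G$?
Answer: $-2030$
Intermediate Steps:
$Y{\left(G \right)} = 2 G$
$d = 70$ ($d = 14 + 2 \left(- 2 \cdot 2 \left(-7\right)\right) = 14 + 2 \left(\left(-2\right) \left(-14\right)\right) = 14 + 2 \cdot 28 = 14 + 56 = 70$)
$- 29 d = \left(-29\right) 70 = -2030$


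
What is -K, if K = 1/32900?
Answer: -1/32900 ≈ -3.0395e-5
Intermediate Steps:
K = 1/32900 ≈ 3.0395e-5
-K = -1*1/32900 = -1/32900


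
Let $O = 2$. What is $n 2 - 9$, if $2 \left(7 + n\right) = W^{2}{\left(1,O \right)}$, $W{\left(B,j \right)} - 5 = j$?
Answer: $26$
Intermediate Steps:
$W{\left(B,j \right)} = 5 + j$
$n = \frac{35}{2}$ ($n = -7 + \frac{\left(5 + 2\right)^{2}}{2} = -7 + \frac{7^{2}}{2} = -7 + \frac{1}{2} \cdot 49 = -7 + \frac{49}{2} = \frac{35}{2} \approx 17.5$)
$n 2 - 9 = \frac{35}{2} \cdot 2 - 9 = 35 - 9 = 26$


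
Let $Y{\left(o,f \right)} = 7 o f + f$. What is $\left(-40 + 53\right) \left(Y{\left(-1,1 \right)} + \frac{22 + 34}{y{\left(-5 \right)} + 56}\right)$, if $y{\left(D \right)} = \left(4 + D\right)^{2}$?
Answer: $- \frac{3718}{57} \approx -65.228$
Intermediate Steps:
$Y{\left(o,f \right)} = f + 7 f o$ ($Y{\left(o,f \right)} = 7 f o + f = f + 7 f o$)
$\left(-40 + 53\right) \left(Y{\left(-1,1 \right)} + \frac{22 + 34}{y{\left(-5 \right)} + 56}\right) = \left(-40 + 53\right) \left(1 \left(1 + 7 \left(-1\right)\right) + \frac{22 + 34}{\left(4 - 5\right)^{2} + 56}\right) = 13 \left(1 \left(1 - 7\right) + \frac{56}{\left(-1\right)^{2} + 56}\right) = 13 \left(1 \left(-6\right) + \frac{56}{1 + 56}\right) = 13 \left(-6 + \frac{56}{57}\right) = 13 \left(- \frac{286}{57}\right) = - \frac{3718}{57}$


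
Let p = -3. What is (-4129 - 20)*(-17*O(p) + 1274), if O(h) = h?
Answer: -5497425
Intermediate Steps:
(-4129 - 20)*(-17*O(p) + 1274) = (-4129 - 20)*(-17*(-3) + 1274) = -4149*(51 + 1274) = -4149*1325 = -5497425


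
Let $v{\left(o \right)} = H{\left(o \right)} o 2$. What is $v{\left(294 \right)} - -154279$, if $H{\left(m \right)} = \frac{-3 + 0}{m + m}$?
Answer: $154276$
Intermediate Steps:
$H{\left(m \right)} = - \frac{3}{2 m}$
$v{\left(o \right)} = -3$ ($v{\left(o \right)} = - \frac{3}{2 o} o 2 = \left(- \frac{3}{2}\right) 2 = -3$)
$v{\left(294 \right)} - -154279 = -3 - -154279 = -3 + 154279 = 154276$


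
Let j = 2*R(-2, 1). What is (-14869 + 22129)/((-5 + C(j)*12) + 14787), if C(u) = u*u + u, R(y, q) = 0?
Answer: 3630/7391 ≈ 0.49114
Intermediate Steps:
j = 0 (j = 2*0 = 0)
C(u) = u + u**2 (C(u) = u**2 + u = u + u**2)
(-14869 + 22129)/((-5 + C(j)*12) + 14787) = (-14869 + 22129)/((-5 + (0*(1 + 0))*12) + 14787) = 7260/((-5 + (0*1)*12) + 14787) = 7260/((-5 + 0*12) + 14787) = 7260/((-5 + 0) + 14787) = 7260/(-5 + 14787) = 7260/14782 = 7260*(1/14782) = 3630/7391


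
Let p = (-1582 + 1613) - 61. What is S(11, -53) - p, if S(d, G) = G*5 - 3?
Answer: -238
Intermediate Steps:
S(d, G) = -3 + 5*G (S(d, G) = 5*G - 3 = -3 + 5*G)
p = -30 (p = 31 - 61 = -30)
S(11, -53) - p = (-3 + 5*(-53)) - 1*(-30) = (-3 - 265) + 30 = -268 + 30 = -238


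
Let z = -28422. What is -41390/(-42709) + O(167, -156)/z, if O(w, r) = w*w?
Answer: -14724721/1213875198 ≈ -0.012130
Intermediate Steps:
O(w, r) = w²
-41390/(-42709) + O(167, -156)/z = -41390/(-42709) + 167²/(-28422) = -41390*(-1/42709) + 27889*(-1/28422) = 41390/42709 - 27889/28422 = -14724721/1213875198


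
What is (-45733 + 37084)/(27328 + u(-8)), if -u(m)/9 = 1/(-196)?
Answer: -1695204/5356297 ≈ -0.31649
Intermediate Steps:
u(m) = 9/196 (u(m) = -9/(-196) = -9*(-1/196) = 9/196)
(-45733 + 37084)/(27328 + u(-8)) = (-45733 + 37084)/(27328 + 9/196) = -8649/5356297/196 = -8649*196/5356297 = -1695204/5356297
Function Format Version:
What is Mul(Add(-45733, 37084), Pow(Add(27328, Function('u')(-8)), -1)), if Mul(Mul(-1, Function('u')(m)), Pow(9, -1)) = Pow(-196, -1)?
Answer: Rational(-1695204, 5356297) ≈ -0.31649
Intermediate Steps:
Function('u')(m) = Rational(9, 196) (Function('u')(m) = Mul(-9, Pow(-196, -1)) = Mul(-9, Rational(-1, 196)) = Rational(9, 196))
Mul(Add(-45733, 37084), Pow(Add(27328, Function('u')(-8)), -1)) = Mul(Add(-45733, 37084), Pow(Add(27328, Rational(9, 196)), -1)) = Mul(-8649, Pow(Rational(5356297, 196), -1)) = Mul(-8649, Rational(196, 5356297)) = Rational(-1695204, 5356297)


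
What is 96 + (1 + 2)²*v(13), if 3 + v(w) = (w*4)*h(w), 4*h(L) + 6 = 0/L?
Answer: -633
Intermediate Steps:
h(L) = -3/2 (h(L) = -3/2 + (0/L)/4 = -3/2 + (¼)*0 = -3/2 + 0 = -3/2)
v(w) = -3 - 6*w (v(w) = -3 + (w*4)*(-3/2) = -3 + (4*w)*(-3/2) = -3 - 6*w)
96 + (1 + 2)²*v(13) = 96 + (1 + 2)²*(-3 - 6*13) = 96 + 3²*(-3 - 78) = 96 + 9*(-81) = 96 - 729 = -633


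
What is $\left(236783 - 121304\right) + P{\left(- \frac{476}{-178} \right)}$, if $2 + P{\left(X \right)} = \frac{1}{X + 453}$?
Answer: $\frac{4683169824}{40555} \approx 1.1548 \cdot 10^{5}$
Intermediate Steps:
$P{\left(X \right)} = -2 + \frac{1}{453 + X}$ ($P{\left(X \right)} = -2 + \frac{1}{X + 453} = -2 + \frac{1}{453 + X}$)
$\left(236783 - 121304\right) + P{\left(- \frac{476}{-178} \right)} = \left(236783 - 121304\right) + \frac{-905 - 2 \left(- \frac{476}{-178}\right)}{453 - \frac{476}{-178}} = 115479 + \frac{-905 - 2 \left(\left(-476\right) \left(- \frac{1}{178}\right)\right)}{453 - - \frac{238}{89}} = 115479 + \frac{-905 - \frac{476}{89}}{453 + \frac{238}{89}} = 115479 + \frac{-905 - \frac{476}{89}}{\frac{40555}{89}} = 115479 + \frac{89}{40555} \left(- \frac{81021}{89}\right) = 115479 - \frac{81021}{40555} = \frac{4683169824}{40555}$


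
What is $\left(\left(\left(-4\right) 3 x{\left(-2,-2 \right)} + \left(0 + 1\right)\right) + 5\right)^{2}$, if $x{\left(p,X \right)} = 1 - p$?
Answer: $900$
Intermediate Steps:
$\left(\left(\left(-4\right) 3 x{\left(-2,-2 \right)} + \left(0 + 1\right)\right) + 5\right)^{2} = \left(\left(\left(-4\right) 3 \left(1 - -2\right) + \left(0 + 1\right)\right) + 5\right)^{2} = \left(\left(- 12 \left(1 + 2\right) + 1\right) + 5\right)^{2} = \left(\left(\left(-12\right) 3 + 1\right) + 5\right)^{2} = \left(\left(-36 + 1\right) + 5\right)^{2} = \left(-35 + 5\right)^{2} = \left(-30\right)^{2} = 900$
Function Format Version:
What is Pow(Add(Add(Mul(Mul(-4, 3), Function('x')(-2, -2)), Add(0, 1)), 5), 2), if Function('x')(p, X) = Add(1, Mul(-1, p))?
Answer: 900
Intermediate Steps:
Pow(Add(Add(Mul(Mul(-4, 3), Function('x')(-2, -2)), Add(0, 1)), 5), 2) = Pow(Add(Add(Mul(Mul(-4, 3), Add(1, Mul(-1, -2))), Add(0, 1)), 5), 2) = Pow(Add(Add(Mul(-12, Add(1, 2)), 1), 5), 2) = Pow(Add(Add(Mul(-12, 3), 1), 5), 2) = Pow(Add(Add(-36, 1), 5), 2) = Pow(Add(-35, 5), 2) = Pow(-30, 2) = 900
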